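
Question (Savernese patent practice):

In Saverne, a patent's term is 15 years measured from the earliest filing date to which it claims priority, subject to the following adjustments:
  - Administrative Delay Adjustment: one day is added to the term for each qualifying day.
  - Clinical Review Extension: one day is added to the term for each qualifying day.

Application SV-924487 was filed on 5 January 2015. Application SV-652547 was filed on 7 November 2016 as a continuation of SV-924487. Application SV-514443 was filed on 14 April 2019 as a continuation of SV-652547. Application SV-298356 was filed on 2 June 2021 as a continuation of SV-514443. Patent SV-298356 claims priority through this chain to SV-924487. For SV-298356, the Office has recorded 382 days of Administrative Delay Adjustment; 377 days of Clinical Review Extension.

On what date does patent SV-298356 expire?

Earliest priority filing: 5 January 2015.
Base term: 5 January 2015 + 15 years → 5 January 2030.
Administrative Delay Adjustment: +382 days → 22 January 2031.
Clinical Review Extension: +377 days → 3 February 2032.

February 3, 2032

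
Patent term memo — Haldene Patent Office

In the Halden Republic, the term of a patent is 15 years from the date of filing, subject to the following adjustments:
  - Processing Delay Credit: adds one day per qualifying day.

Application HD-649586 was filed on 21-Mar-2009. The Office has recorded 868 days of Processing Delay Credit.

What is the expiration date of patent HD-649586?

Base term: filing date + 15 years → 21 March 2024.
Processing Delay Credit: +868 days → 6 August 2026.

August 6, 2026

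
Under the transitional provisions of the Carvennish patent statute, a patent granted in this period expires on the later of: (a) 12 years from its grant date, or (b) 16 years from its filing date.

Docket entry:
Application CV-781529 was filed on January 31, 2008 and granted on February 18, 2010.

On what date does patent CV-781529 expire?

January 31, 2024

(a) grant + 12 years → 18 February 2022.
(b) filing + 16 years → 31 January 2024.
Later of the two: 31 January 2024.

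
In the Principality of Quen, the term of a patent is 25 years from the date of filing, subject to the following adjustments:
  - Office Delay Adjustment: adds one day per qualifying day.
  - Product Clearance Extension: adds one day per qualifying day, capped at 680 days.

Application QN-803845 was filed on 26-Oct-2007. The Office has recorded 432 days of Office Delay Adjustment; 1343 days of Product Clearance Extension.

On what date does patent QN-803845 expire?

November 12, 2035

Base term: filing date + 25 years → 26 October 2032.
Office Delay Adjustment: +432 days → 1 January 2034.
Product Clearance Extension: 1343 days claimed exceeds the 680-day cap, so +680 days → 12 November 2035.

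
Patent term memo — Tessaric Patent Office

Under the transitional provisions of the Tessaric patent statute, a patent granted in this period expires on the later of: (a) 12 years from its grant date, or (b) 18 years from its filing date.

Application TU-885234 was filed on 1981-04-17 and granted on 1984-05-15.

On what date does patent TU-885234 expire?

April 17, 1999

(a) grant + 12 years → 15 May 1996.
(b) filing + 18 years → 17 April 1999.
Later of the two: 17 April 1999.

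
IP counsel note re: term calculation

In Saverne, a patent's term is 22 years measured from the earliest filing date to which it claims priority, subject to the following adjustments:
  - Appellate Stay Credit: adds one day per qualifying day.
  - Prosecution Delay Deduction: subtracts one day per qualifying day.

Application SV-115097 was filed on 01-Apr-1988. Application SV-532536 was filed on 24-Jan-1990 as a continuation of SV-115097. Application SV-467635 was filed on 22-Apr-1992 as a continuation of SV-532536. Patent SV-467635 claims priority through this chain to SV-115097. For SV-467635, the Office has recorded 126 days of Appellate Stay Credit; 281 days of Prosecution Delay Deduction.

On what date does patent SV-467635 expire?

2009-10-28

Earliest priority filing: 1 April 1988.
Base term: 1 April 1988 + 22 years → 1 April 2010.
Appellate Stay Credit: +126 days → 5 August 2010.
Prosecution Delay Deduction: −281 days → 28 October 2009.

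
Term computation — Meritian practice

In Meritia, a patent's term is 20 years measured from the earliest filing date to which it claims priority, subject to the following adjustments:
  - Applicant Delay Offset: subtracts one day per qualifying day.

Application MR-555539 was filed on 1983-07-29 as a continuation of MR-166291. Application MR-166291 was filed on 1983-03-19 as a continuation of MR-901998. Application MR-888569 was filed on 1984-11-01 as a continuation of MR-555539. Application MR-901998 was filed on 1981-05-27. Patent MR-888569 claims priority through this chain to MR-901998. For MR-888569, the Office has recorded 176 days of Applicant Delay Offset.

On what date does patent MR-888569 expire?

December 2, 2000

Earliest priority filing: 27 May 1981.
Base term: 27 May 1981 + 20 years → 27 May 2001.
Applicant Delay Offset: −176 days → 2 December 2000.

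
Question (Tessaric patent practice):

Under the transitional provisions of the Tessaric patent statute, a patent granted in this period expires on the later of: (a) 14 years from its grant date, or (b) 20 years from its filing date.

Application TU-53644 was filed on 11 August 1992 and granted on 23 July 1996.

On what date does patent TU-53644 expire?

(a) grant + 14 years → 23 July 2010.
(b) filing + 20 years → 11 August 2012.
Later of the two: 11 August 2012.

August 11, 2012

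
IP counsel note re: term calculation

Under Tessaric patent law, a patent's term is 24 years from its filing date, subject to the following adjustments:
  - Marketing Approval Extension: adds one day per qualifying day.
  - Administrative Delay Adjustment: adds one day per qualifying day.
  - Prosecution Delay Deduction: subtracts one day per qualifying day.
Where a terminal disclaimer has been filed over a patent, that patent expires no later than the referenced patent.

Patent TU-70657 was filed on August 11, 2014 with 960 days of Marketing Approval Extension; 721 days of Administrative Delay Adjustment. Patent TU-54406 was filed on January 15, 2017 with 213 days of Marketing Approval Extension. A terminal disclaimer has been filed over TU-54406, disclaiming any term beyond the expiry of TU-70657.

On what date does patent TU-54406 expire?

Natural term of TU-54406:
  Base: filing + 24 years → 15 January 2041.
  Marketing Approval Extension: +213 days → 16 August 2041.
Expiry of referenced patent TU-70657:
  Base: filing + 24 years → 11 August 2038.
  Marketing Approval Extension: +960 days → 28 March 2041.
  Administrative Delay Adjustment: +721 days → 19 March 2043.
Terminal disclaimer: TU-54406 expires on the earlier of 16 August 2041 and 19 March 2043.

2041-08-16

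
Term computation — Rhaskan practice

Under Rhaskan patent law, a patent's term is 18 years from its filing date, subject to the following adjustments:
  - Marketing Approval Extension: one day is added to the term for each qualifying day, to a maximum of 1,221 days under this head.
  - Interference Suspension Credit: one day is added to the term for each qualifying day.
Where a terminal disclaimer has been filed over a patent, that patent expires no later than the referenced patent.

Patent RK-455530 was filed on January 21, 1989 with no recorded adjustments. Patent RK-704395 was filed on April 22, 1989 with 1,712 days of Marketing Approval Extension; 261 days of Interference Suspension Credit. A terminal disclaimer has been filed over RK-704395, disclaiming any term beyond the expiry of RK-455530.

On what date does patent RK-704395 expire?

Natural term of RK-704395:
  Base: filing + 18 years → 22 April 2007.
  Marketing Approval Extension: 1712 days claimed exceeds the 1221-day cap, so +1221 days → 25 August 2010.
  Interference Suspension Credit: +261 days → 13 May 2011.
Expiry of referenced patent RK-455530:
  Base: filing + 18 years → 21 January 2007.
Terminal disclaimer: RK-704395 expires on the earlier of 13 May 2011 and 21 January 2007.

2007-01-21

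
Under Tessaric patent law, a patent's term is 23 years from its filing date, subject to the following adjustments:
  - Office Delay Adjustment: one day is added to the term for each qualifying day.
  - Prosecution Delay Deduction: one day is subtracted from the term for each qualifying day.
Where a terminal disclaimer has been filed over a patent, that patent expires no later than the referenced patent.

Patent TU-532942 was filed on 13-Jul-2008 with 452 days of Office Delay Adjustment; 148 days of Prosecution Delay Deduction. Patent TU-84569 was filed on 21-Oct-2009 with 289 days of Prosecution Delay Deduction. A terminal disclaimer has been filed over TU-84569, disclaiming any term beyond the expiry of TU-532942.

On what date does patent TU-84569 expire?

January 6, 2032

Natural term of TU-84569:
  Base: filing + 23 years → 21 October 2032.
  Prosecution Delay Deduction: −289 days → 6 January 2032.
Expiry of referenced patent TU-532942:
  Base: filing + 23 years → 13 July 2031.
  Office Delay Adjustment: +452 days → 7 October 2032.
  Prosecution Delay Deduction: −148 days → 12 May 2032.
Terminal disclaimer: TU-84569 expires on the earlier of 6 January 2032 and 12 May 2032.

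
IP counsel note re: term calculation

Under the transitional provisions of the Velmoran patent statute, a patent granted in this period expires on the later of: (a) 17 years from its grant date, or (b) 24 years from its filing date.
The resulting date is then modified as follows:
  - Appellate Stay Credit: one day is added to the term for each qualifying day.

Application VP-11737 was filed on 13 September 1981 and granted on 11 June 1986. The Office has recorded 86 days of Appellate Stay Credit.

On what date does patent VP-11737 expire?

December 8, 2005

(a) grant + 17 years → 11 June 2003.
(b) filing + 24 years → 13 September 2005.
Later of the two: 13 September 2005.
Appellate Stay Credit: +86 days → 8 December 2005.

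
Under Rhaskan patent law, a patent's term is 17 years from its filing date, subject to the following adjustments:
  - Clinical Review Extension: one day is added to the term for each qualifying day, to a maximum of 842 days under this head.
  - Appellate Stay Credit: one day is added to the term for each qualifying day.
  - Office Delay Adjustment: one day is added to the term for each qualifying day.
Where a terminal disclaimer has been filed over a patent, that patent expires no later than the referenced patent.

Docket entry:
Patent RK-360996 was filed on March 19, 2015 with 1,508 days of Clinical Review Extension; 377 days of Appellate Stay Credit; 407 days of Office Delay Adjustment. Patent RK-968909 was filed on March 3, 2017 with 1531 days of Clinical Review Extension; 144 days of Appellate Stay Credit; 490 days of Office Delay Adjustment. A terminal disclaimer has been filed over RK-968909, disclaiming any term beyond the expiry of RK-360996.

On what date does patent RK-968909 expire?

Natural term of RK-968909:
  Base: filing + 17 years → 3 March 2034.
  Clinical Review Extension: 1531 days claimed exceeds the 842-day cap, so +842 days → 22 June 2036.
  Appellate Stay Credit: +144 days → 13 November 2036.
  Office Delay Adjustment: +490 days → 18 March 2038.
Expiry of referenced patent RK-360996:
  Base: filing + 17 years → 19 March 2032.
  Clinical Review Extension: 1508 days claimed exceeds the 842-day cap, so +842 days → 9 July 2034.
  Appellate Stay Credit: +377 days → 21 July 2035.
  Office Delay Adjustment: +407 days → 31 August 2036.
Terminal disclaimer: RK-968909 expires on the earlier of 18 March 2038 and 31 August 2036.

2036-08-31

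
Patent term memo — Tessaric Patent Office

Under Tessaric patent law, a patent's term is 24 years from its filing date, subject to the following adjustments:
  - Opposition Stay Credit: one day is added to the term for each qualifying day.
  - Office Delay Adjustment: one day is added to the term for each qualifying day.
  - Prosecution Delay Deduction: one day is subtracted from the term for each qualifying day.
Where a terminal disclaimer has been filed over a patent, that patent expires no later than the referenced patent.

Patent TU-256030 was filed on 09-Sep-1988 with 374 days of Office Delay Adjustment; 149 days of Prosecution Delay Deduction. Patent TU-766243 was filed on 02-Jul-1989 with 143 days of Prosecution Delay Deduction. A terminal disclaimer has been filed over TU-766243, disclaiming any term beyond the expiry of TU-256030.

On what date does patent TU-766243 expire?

Natural term of TU-766243:
  Base: filing + 24 years → 2 July 2013.
  Prosecution Delay Deduction: −143 days → 9 February 2013.
Expiry of referenced patent TU-256030:
  Base: filing + 24 years → 9 September 2012.
  Office Delay Adjustment: +374 days → 18 September 2013.
  Prosecution Delay Deduction: −149 days → 22 April 2013.
Terminal disclaimer: TU-766243 expires on the earlier of 9 February 2013 and 22 April 2013.

2013-02-09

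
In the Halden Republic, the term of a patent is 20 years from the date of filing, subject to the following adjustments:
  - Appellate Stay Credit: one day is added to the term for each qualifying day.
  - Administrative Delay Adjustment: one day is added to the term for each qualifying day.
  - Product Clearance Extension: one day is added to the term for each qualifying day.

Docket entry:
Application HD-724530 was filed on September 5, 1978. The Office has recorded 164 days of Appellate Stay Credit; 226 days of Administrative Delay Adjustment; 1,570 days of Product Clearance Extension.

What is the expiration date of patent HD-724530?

2004-01-17

Base term: filing date + 20 years → 5 September 1998.
Appellate Stay Credit: +164 days → 16 February 1999.
Administrative Delay Adjustment: +226 days → 30 September 1999.
Product Clearance Extension: +1570 days → 17 January 2004.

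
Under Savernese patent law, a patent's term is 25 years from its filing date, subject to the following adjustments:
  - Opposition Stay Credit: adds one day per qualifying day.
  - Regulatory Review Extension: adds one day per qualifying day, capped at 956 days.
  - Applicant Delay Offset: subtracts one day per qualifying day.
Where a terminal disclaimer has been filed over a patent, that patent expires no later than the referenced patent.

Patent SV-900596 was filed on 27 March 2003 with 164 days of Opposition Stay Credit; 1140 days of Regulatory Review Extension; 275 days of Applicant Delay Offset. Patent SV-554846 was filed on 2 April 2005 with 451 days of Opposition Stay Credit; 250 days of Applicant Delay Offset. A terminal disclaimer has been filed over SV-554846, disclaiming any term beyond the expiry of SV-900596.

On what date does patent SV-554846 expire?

Natural term of SV-554846:
  Base: filing + 25 years → 2 April 2030.
  Opposition Stay Credit: +451 days → 27 June 2031.
  Applicant Delay Offset: −250 days → 20 October 2030.
Expiry of referenced patent SV-900596:
  Base: filing + 25 years → 27 March 2028.
  Opposition Stay Credit: +164 days → 7 September 2028.
  Regulatory Review Extension: 1140 days claimed exceeds the 956-day cap, so +956 days → 21 April 2031.
  Applicant Delay Offset: −275 days → 20 July 2030.
Terminal disclaimer: SV-554846 expires on the earlier of 20 October 2030 and 20 July 2030.

July 20, 2030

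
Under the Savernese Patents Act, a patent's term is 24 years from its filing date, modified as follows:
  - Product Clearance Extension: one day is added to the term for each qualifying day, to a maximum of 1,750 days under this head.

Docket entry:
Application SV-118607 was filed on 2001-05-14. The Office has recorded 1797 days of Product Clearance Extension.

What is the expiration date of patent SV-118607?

2030-02-27

Base term: filing date + 24 years → 14 May 2025.
Product Clearance Extension: 1797 days claimed exceeds the 1750-day cap, so +1750 days → 27 February 2030.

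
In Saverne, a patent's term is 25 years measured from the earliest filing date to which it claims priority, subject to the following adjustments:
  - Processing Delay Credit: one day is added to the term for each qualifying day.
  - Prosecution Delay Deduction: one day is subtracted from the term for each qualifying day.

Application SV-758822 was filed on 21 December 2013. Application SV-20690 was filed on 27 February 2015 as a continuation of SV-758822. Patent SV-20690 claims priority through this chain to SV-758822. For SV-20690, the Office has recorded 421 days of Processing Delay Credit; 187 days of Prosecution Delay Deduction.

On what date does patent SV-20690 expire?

2039-08-12

Earliest priority filing: 21 December 2013.
Base term: 21 December 2013 + 25 years → 21 December 2038.
Processing Delay Credit: +421 days → 15 February 2040.
Prosecution Delay Deduction: −187 days → 12 August 2039.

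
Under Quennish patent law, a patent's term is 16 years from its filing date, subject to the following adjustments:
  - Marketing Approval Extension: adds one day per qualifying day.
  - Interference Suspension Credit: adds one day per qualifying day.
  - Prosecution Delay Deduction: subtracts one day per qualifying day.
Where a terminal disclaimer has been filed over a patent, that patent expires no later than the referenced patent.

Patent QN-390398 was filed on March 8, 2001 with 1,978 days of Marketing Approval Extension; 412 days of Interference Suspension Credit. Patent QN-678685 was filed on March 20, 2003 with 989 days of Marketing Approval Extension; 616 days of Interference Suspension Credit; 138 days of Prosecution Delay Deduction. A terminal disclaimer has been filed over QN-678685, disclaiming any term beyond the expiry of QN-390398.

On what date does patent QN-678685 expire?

March 26, 2023

Natural term of QN-678685:
  Base: filing + 16 years → 20 March 2019.
  Marketing Approval Extension: +989 days → 3 December 2021.
  Interference Suspension Credit: +616 days → 11 August 2023.
  Prosecution Delay Deduction: −138 days → 26 March 2023.
Expiry of referenced patent QN-390398:
  Base: filing + 16 years → 8 March 2017.
  Marketing Approval Extension: +1978 days → 7 August 2022.
  Interference Suspension Credit: +412 days → 23 September 2023.
Terminal disclaimer: QN-678685 expires on the earlier of 26 March 2023 and 23 September 2023.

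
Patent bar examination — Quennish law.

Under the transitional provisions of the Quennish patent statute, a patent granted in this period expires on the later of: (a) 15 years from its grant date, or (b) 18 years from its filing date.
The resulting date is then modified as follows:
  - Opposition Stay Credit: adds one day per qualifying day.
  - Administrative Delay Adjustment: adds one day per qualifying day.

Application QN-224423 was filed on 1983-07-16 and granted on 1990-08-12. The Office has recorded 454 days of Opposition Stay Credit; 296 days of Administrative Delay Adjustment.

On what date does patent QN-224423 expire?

(a) grant + 15 years → 12 August 2005.
(b) filing + 18 years → 16 July 2001.
Later of the two: 12 August 2005.
Opposition Stay Credit: +454 days → 9 November 2006.
Administrative Delay Adjustment: +296 days → 1 September 2007.

2007-09-01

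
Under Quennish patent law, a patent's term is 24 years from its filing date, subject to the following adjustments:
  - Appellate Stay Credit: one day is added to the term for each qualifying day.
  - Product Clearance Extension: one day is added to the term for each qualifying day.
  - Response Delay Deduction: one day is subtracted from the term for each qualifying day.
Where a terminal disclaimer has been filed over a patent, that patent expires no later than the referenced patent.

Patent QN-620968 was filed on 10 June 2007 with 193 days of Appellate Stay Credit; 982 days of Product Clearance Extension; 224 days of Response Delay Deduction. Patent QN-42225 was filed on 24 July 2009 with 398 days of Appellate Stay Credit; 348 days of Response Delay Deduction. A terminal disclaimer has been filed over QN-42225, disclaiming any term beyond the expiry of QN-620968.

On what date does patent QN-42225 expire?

Natural term of QN-42225:
  Base: filing + 24 years → 24 July 2033.
  Appellate Stay Credit: +398 days → 26 August 2034.
  Response Delay Deduction: −348 days → 12 September 2033.
Expiry of referenced patent QN-620968:
  Base: filing + 24 years → 10 June 2031.
  Appellate Stay Credit: +193 days → 20 December 2031.
  Product Clearance Extension: +982 days → 28 August 2034.
  Response Delay Deduction: −224 days → 16 January 2034.
Terminal disclaimer: QN-42225 expires on the earlier of 12 September 2033 and 16 January 2034.

2033-09-12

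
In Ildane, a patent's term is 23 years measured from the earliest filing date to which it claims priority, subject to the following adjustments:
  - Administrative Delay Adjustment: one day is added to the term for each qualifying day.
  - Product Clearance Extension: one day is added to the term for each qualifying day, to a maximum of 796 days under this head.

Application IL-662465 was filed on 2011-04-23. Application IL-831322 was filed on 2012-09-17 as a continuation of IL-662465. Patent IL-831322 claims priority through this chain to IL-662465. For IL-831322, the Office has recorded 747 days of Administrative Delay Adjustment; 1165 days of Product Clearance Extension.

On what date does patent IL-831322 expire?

2038-07-14

Earliest priority filing: 23 April 2011.
Base term: 23 April 2011 + 23 years → 23 April 2034.
Administrative Delay Adjustment: +747 days → 9 May 2036.
Product Clearance Extension: 1165 days claimed exceeds the 796-day cap, so +796 days → 14 July 2038.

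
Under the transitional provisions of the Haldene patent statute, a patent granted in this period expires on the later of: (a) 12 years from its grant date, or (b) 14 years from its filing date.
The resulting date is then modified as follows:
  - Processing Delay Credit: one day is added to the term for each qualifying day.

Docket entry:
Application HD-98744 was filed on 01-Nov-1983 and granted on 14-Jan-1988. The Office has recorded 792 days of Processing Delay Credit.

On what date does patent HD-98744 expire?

(a) grant + 12 years → 14 January 2000.
(b) filing + 14 years → 1 November 1997.
Later of the two: 14 January 2000.
Processing Delay Credit: +792 days → 16 March 2002.

2002-03-16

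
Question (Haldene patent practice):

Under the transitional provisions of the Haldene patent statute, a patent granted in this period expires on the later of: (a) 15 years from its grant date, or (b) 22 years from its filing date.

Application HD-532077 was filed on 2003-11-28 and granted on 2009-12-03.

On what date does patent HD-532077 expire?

(a) grant + 15 years → 3 December 2024.
(b) filing + 22 years → 28 November 2025.
Later of the two: 28 November 2025.

2025-11-28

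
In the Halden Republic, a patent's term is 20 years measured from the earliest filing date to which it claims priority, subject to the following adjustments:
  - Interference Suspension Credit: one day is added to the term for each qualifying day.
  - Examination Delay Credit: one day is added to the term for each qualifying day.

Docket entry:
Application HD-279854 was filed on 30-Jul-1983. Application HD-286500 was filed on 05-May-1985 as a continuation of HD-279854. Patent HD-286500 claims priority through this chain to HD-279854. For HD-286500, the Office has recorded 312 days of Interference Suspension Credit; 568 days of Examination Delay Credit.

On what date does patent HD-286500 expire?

Earliest priority filing: 30 July 1983.
Base term: 30 July 1983 + 20 years → 30 July 2003.
Interference Suspension Credit: +312 days → 6 June 2004.
Examination Delay Credit: +568 days → 26 December 2005.

December 26, 2005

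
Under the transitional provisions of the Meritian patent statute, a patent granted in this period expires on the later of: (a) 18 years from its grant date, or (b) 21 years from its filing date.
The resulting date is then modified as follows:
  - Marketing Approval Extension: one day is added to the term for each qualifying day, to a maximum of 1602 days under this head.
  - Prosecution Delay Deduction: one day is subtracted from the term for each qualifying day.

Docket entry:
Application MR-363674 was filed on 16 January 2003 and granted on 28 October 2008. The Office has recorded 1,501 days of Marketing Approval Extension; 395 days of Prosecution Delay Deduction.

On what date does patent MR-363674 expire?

November 7, 2029

(a) grant + 18 years → 28 October 2026.
(b) filing + 21 years → 16 January 2024.
Later of the two: 28 October 2026.
Marketing Approval Extension: 1501 days (within the 1602-day cap) → +1501 days → 7 December 2030.
Prosecution Delay Deduction: −395 days → 7 November 2029.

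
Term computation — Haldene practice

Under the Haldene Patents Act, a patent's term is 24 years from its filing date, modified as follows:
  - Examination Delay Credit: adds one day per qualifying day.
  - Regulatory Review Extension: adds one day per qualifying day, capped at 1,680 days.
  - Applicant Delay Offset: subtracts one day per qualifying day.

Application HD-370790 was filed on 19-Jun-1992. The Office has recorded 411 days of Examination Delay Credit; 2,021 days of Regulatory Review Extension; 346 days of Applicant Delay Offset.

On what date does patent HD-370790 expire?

March 30, 2021

Base term: filing date + 24 years → 19 June 2016.
Examination Delay Credit: +411 days → 4 August 2017.
Regulatory Review Extension: 2021 days claimed exceeds the 1680-day cap, so +1680 days → 11 March 2022.
Applicant Delay Offset: −346 days → 30 March 2021.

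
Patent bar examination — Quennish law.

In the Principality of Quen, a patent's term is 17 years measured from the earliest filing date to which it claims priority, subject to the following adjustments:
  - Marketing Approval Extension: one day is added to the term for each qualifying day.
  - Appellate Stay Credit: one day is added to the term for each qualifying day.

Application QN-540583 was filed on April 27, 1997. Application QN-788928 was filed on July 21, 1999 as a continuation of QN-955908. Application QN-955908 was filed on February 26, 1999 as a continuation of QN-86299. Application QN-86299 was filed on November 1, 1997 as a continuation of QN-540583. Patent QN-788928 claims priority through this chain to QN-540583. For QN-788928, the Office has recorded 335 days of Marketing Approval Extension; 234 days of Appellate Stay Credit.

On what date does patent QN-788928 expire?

Earliest priority filing: 27 April 1997.
Base term: 27 April 1997 + 17 years → 27 April 2014.
Marketing Approval Extension: +335 days → 28 March 2015.
Appellate Stay Credit: +234 days → 17 November 2015.

2015-11-17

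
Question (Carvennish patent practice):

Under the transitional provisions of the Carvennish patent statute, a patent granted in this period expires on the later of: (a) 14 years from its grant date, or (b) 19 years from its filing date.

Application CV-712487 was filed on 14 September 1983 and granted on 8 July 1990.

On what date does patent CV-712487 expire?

2004-07-08

(a) grant + 14 years → 8 July 2004.
(b) filing + 19 years → 14 September 2002.
Later of the two: 8 July 2004.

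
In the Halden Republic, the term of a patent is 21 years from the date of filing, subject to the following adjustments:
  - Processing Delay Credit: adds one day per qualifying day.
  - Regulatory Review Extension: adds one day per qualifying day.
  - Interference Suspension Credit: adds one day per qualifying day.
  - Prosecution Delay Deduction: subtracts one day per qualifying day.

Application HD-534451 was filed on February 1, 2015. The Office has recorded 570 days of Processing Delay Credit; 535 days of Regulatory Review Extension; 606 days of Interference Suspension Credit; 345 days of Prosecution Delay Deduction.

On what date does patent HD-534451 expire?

Base term: filing date + 21 years → 1 February 2036.
Processing Delay Credit: +570 days → 24 August 2037.
Regulatory Review Extension: +535 days → 10 February 2039.
Interference Suspension Credit: +606 days → 8 October 2040.
Prosecution Delay Deduction: −345 days → 29 October 2039.

2039-10-29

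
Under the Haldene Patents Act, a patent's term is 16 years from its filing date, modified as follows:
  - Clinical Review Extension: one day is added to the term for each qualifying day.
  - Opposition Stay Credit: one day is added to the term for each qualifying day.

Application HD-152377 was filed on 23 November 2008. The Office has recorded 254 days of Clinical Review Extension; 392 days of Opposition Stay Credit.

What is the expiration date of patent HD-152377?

Base term: filing date + 16 years → 23 November 2024.
Clinical Review Extension: +254 days → 4 August 2025.
Opposition Stay Credit: +392 days → 31 August 2026.

August 31, 2026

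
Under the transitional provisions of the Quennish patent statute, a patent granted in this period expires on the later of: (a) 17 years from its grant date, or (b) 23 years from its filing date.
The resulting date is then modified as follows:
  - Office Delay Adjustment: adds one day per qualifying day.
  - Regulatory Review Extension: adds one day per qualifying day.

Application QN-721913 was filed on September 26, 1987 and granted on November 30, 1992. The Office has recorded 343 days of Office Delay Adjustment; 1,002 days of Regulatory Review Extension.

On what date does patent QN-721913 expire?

2014-06-02

(a) grant + 17 years → 30 November 2009.
(b) filing + 23 years → 26 September 2010.
Later of the two: 26 September 2010.
Office Delay Adjustment: +343 days → 4 September 2011.
Regulatory Review Extension: +1002 days → 2 June 2014.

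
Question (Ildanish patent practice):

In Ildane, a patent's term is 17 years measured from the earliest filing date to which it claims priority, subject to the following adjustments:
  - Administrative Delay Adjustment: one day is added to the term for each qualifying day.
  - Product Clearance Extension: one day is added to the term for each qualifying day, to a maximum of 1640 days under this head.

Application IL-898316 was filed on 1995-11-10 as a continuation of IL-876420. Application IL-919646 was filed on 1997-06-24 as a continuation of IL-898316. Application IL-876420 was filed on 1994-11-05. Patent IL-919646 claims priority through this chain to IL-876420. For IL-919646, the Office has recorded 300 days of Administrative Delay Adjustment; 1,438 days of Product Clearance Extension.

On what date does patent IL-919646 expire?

Earliest priority filing: 5 November 1994.
Base term: 5 November 1994 + 17 years → 5 November 2011.
Administrative Delay Adjustment: +300 days → 31 August 2012.
Product Clearance Extension: 1438 days (within the 1640-day cap) → +1438 days → 8 August 2016.

2016-08-08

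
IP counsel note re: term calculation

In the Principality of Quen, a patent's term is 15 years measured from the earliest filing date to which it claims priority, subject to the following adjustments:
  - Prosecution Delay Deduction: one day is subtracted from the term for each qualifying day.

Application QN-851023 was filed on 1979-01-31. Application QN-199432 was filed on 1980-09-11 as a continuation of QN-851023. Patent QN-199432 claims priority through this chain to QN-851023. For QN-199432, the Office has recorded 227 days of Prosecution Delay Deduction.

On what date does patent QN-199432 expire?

Earliest priority filing: 31 January 1979.
Base term: 31 January 1979 + 15 years → 31 January 1994.
Prosecution Delay Deduction: −227 days → 18 June 1993.

1993-06-18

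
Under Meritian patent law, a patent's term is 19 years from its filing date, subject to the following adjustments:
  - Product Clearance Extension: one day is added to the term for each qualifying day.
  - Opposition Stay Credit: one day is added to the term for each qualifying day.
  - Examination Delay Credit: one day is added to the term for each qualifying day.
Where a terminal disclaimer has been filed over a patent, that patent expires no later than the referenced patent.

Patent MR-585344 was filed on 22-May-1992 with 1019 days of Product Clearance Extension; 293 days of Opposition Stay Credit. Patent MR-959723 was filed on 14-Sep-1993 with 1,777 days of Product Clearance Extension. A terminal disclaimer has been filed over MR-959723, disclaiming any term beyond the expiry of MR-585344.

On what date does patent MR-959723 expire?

Natural term of MR-959723:
  Base: filing + 19 years → 14 September 2012.
  Product Clearance Extension: +1777 days → 27 July 2017.
Expiry of referenced patent MR-585344:
  Base: filing + 19 years → 22 May 2011.
  Product Clearance Extension: +1019 days → 6 March 2014.
  Opposition Stay Credit: +293 days → 24 December 2014.
Terminal disclaimer: MR-959723 expires on the earlier of 27 July 2017 and 24 December 2014.

December 24, 2014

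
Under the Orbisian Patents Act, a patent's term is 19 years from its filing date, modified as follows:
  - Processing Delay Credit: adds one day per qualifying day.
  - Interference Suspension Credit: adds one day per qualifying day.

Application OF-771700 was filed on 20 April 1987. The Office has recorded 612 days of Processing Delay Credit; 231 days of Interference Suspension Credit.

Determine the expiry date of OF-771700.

Base term: filing date + 19 years → 20 April 2006.
Processing Delay Credit: +612 days → 23 December 2007.
Interference Suspension Credit: +231 days → 10 August 2008.

2008-08-10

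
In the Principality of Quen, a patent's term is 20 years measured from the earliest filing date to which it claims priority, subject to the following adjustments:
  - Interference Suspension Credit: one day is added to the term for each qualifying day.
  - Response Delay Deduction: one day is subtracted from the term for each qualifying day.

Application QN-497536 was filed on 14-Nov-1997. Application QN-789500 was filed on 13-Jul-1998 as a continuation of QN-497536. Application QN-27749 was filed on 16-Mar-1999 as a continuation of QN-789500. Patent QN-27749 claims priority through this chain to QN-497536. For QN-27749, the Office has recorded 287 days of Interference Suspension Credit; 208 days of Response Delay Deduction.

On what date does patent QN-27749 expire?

February 1, 2018

Earliest priority filing: 14 November 1997.
Base term: 14 November 1997 + 20 years → 14 November 2017.
Interference Suspension Credit: +287 days → 28 August 2018.
Response Delay Deduction: −208 days → 1 February 2018.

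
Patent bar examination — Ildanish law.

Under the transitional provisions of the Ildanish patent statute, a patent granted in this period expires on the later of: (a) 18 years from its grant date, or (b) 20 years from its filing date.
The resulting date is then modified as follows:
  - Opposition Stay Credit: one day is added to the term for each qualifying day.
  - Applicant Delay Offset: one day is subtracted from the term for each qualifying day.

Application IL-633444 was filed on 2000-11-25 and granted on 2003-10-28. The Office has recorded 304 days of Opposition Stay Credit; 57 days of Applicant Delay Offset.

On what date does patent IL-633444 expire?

(a) grant + 18 years → 28 October 2021.
(b) filing + 20 years → 25 November 2020.
Later of the two: 28 October 2021.
Opposition Stay Credit: +304 days → 28 August 2022.
Applicant Delay Offset: −57 days → 2 July 2022.

2022-07-02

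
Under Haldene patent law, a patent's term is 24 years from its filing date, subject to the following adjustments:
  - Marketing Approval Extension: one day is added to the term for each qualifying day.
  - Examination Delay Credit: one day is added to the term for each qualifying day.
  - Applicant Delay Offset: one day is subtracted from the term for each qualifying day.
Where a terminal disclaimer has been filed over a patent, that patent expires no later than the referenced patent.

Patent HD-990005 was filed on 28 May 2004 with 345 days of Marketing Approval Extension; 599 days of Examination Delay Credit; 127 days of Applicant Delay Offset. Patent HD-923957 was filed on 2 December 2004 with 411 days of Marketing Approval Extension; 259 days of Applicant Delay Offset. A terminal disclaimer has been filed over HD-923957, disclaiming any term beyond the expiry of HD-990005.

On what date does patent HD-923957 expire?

2029-05-03

Natural term of HD-923957:
  Base: filing + 24 years → 2 December 2028.
  Marketing Approval Extension: +411 days → 17 January 2030.
  Applicant Delay Offset: −259 days → 3 May 2029.
Expiry of referenced patent HD-990005:
  Base: filing + 24 years → 28 May 2028.
  Marketing Approval Extension: +345 days → 8 May 2029.
  Examination Delay Credit: +599 days → 28 December 2030.
  Applicant Delay Offset: −127 days → 23 August 2030.
Terminal disclaimer: HD-923957 expires on the earlier of 3 May 2029 and 23 August 2030.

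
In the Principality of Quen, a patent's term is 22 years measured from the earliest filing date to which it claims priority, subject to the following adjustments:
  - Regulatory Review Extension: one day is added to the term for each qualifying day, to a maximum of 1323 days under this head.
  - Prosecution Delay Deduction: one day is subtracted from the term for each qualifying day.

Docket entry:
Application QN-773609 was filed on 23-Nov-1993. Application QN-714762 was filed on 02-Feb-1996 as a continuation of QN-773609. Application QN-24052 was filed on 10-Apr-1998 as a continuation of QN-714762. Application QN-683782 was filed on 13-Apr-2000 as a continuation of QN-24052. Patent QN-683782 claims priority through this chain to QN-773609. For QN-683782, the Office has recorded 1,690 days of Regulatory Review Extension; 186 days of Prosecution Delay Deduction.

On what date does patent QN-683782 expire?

Earliest priority filing: 23 November 1993.
Base term: 23 November 1993 + 22 years → 23 November 2015.
Regulatory Review Extension: 1690 days claimed exceeds the 1323-day cap, so +1323 days → 8 July 2019.
Prosecution Delay Deduction: −186 days → 3 January 2019.

January 3, 2019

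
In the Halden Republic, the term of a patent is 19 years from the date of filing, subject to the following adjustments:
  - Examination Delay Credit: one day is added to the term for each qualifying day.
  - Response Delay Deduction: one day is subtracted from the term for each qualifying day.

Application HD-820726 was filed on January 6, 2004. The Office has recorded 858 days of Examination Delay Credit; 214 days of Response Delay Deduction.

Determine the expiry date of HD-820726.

2024-10-11

Base term: filing date + 19 years → 6 January 2023.
Examination Delay Credit: +858 days → 13 May 2025.
Response Delay Deduction: −214 days → 11 October 2024.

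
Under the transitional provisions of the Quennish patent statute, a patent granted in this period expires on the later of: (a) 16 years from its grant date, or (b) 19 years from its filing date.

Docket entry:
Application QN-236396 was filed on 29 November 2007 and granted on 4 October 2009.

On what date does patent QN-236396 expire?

(a) grant + 16 years → 4 October 2025.
(b) filing + 19 years → 29 November 2026.
Later of the two: 29 November 2026.

2026-11-29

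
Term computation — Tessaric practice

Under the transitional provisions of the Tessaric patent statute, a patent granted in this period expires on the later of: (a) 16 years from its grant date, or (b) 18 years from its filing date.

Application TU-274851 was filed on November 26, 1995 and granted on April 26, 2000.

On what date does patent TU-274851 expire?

(a) grant + 16 years → 26 April 2016.
(b) filing + 18 years → 26 November 2013.
Later of the two: 26 April 2016.

2016-04-26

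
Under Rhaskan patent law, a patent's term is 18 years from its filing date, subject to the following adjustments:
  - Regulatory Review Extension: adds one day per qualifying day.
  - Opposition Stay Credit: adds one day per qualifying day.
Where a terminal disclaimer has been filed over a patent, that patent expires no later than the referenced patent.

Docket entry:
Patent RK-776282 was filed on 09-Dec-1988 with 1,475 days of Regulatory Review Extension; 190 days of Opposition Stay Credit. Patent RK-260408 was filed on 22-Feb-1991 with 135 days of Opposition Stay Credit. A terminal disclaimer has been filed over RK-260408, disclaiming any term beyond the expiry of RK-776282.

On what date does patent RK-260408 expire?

2009-07-07

Natural term of RK-260408:
  Base: filing + 18 years → 22 February 2009.
  Opposition Stay Credit: +135 days → 7 July 2009.
Expiry of referenced patent RK-776282:
  Base: filing + 18 years → 9 December 2006.
  Regulatory Review Extension: +1475 days → 23 December 2010.
  Opposition Stay Credit: +190 days → 1 July 2011.
Terminal disclaimer: RK-260408 expires on the earlier of 7 July 2009 and 1 July 2011.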